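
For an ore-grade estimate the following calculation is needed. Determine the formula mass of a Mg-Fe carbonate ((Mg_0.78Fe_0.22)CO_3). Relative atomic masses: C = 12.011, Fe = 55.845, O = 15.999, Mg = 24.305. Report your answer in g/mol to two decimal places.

91.25 g/mol

M = 0.78*24.305 + 0.22*55.845 + 1*12.011 + 3*15.999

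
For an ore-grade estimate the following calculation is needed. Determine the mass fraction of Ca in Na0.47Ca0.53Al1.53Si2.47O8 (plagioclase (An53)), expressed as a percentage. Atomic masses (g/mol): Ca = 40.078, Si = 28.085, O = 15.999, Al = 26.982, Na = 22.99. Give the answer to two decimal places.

7.85 mass %

M(Na0.47Ca0.53Al1.53Si2.47O8) = 270.691 g/mol.
Ca contributes 0.53 × 40.078 = 21.241 g per mole.
21.241/270.691 = 0.0785 → 7.85%.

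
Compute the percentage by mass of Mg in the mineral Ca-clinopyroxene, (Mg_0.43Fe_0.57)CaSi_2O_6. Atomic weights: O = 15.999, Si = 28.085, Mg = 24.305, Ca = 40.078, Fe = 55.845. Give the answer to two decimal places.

4.46 wt%

Formula mass = 0.43·24.305 + 0.57·55.845 + 1·40.078 + 2·28.085 + 6·15.999 = 234.525 g/mol, of which 10.451 g is Mg.
So Mg makes up 10.451/234.525 = 0.0446 of the mass, i.e. 4.46%.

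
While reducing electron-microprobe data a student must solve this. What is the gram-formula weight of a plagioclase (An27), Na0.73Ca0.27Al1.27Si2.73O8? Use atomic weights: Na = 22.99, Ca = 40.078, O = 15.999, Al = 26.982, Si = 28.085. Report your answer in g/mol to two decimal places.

266.53 g/mol

The formula mass is the sum 0.73(22.99) + 0.27(40.078) + 1.27(26.982) + 2.73(28.085) + 8(15.999).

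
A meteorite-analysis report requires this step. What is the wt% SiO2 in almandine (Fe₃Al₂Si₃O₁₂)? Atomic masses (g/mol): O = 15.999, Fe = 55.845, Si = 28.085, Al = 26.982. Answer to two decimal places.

M(Fe₃Al₂Si₃O₁₂) = 497.742 g/mol; M(SiO2) = 60.083 g/mol.
Moles SiO2 per formula unit = 3 Si ÷ 1 = 3.0000.
SiO2 fraction = (3.0000 × 60.083) / 497.742 = 180.249/497.742 = 0.3621.

36.21 wt%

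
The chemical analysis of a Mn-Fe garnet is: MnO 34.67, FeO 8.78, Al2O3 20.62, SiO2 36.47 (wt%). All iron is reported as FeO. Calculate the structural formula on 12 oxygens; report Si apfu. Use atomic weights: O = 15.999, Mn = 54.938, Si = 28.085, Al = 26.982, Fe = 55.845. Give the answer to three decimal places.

34.67 wt% MnO ÷ 70.937 g/mol = 0.48874 mol, giving 0.48874 Mn and 0.48874 O.
8.78 wt% FeO ÷ 71.844 g/mol = 0.12221 mol, giving 0.12221 Fe and 0.12221 O.
20.62 wt% Al2O3 ÷ 101.961 g/mol = 0.20223 mol, giving 0.40446 Al and 0.60669 O.
36.47 wt% SiO2 ÷ 60.083 g/mol = 0.60699 mol, giving 0.60699 Si and 1.21398 O.
Oxygen sums to 2.43162; scaling by 12/2.43162 = 4.93498 puts the formula on 12 O.
Si: 0.60699 × 4.93498 = 2.995 atoms per formula unit.

2.995 Si apfu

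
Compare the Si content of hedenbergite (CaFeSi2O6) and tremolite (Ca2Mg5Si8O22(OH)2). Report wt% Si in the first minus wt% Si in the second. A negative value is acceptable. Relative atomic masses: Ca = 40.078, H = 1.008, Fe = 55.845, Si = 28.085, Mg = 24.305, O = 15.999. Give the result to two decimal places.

-5.02 percentage points

Si in CaFeSi2O6: molar mass 248.087 g/mol; 2×28.085 = 56.170 g → 22.64 wt%.
Si in Ca2Mg5Si8O22(OH)2: molar mass 812.353 g/mol; 8×28.085 = 224.680 g → 27.66 wt%.
Difference = 22.64 − 27.66 = -5.02 percentage points.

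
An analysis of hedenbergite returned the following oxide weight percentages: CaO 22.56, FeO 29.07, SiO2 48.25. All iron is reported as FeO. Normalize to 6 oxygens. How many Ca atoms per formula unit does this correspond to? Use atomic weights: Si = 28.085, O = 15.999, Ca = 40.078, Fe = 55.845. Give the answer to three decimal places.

CaO: 22.56/56.077 = 0.40230 mol → 0.40230 mol Ca, 0.40230 mol O.
FeO: 29.07/71.844 = 0.40463 mol → 0.40463 mol Fe, 0.40463 mol O.
SiO2: 48.25/60.083 = 0.80306 mol → 0.80306 mol Si, 1.60612 mol O.
Total oxygen = 2.41305 mol. Normalization factor = 6/2.41305 = 2.48648.
Ca per 6 O = 0.40230 × 2.48648 = 1.000.

1.000 Ca apfu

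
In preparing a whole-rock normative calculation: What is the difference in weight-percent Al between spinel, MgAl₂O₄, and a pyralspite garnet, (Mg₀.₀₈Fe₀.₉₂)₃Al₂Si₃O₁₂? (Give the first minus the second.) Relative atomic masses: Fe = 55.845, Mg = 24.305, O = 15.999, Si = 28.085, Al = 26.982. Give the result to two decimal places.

26.92 percentage points

First mineral: 53.964 g Al in 142.265 g formula = 37.93 wt% Al.
Second mineral: 53.964 g Al in 490.172 g formula = 11.01 wt% Al.
37.93% − 11.01% gives a difference of 26.92 percentage points.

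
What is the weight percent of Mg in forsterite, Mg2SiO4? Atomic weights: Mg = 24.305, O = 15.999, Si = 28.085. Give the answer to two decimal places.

Formula mass = 2*24.305 + 1*28.085 + 4*15.999 = 140.691 g/mol, of which 48.610 g is Mg.
So Mg makes up 48.610/140.691 = 0.3455 of the mass, i.e. 34.55%.

34.55 weight percent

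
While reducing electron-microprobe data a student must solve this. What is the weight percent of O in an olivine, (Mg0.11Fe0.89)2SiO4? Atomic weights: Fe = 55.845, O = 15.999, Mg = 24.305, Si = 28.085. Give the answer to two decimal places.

Formula mass = 0.22*24.305 + 1.78*55.845 + 1*28.085 + 4*15.999 = 196.832 g/mol, of which 63.996 g is O.
So O makes up 63.996/196.832 = 0.3251 of the mass, i.e. 32.51%.

32.51 mass %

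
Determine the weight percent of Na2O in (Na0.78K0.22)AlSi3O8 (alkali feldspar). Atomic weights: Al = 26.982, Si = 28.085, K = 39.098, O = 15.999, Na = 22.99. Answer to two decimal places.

Formula mass = 265.763 g/mol.
0.78 Na → 0.3900 mol Na2O per formula unit; M(Na2O) = 61.979, so Na2O mass = 24.172 g.
24.172/265.763 × 100 = 9.10 wt%.

9.10 wt%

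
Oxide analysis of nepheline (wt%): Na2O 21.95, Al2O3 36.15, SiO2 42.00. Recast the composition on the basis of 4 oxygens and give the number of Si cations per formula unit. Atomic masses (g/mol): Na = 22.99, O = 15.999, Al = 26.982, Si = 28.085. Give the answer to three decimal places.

0.993 Si apfu

Na2O: 21.95/61.979 = 0.35415 mol → 0.70830 mol Na, 0.35415 mol O.
Al2O3: 36.15/101.961 = 0.35455 mol → 0.70910 mol Al, 1.06365 mol O.
SiO2: 42.00/60.083 = 0.69903 mol → 0.69903 mol Si, 1.39806 mol O.
Total oxygen = 2.81586 mol. Normalization factor = 4/2.81586 = 1.42053.
Si per 4 O = 0.69903 × 1.42053 = 0.993.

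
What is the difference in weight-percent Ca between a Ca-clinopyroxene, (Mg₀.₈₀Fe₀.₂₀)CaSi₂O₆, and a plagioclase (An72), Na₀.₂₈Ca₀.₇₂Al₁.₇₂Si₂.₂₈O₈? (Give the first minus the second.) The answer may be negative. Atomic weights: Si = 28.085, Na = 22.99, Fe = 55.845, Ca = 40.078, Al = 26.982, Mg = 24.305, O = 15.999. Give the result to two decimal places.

First mineral: 40.078 g Ca in 222.855 g formula = 17.98 wt% Ca.
Second mineral: 28.856 g Ca in 273.728 g formula = 10.54 wt% Ca.
17.98% − 10.54% gives a difference of 7.44 percentage points.

7.44 percentage points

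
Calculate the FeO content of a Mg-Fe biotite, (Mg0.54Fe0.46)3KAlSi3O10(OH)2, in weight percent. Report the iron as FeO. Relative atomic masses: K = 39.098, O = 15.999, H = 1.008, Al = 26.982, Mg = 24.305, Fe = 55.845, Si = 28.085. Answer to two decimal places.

21.52 wt%

Molar mass of (Mg0.54Fe0.46)3KAlSi3O10(OH)2 = 1.62·24.305 + 1.38·55.845 + 1·39.098 + 1·26.982 + 3·28.085 + 12·15.999 + 2·1.008 = 460.779 g/mol.
Each formula unit contains 1.38 Fe, equivalent to 1.38/1 = 1.3800 mol FeO.
M(FeO) = 1×55.845 + 1×15.999 = 71.844 g/mol.
Mass of FeO per formula unit = 1.3800 × 71.844 = 99.145 g.
FeO wt% = 99.145 / 460.779 × 100 = 21.52%.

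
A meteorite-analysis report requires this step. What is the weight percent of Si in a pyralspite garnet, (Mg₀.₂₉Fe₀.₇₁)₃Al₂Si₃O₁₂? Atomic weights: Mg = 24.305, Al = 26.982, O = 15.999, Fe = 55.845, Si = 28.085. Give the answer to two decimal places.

Molar mass of (Mg₀.₂₉Fe₀.₇₁)₃Al₂Si₃O₁₂: 0.87*24.305 + 2.13*55.845 + 2*26.982 + 3*28.085 + 12*15.999 = 470.302 g/mol.
Mass of Si per formula unit: 3 × 28.085 = 84.255 g.
Weight fraction Si = 84.255 / 470.302 = 0.1792.

17.92 wt%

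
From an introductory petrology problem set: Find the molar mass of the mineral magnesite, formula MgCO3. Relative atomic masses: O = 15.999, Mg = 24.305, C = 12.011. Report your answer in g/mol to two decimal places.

84.31 g/mol

Mg: 1 × 24.305 = 24.3050
C: 1 × 12.011 = 12.0110
O: 3 × 15.999 = 47.9970
Summing the contributions gives the formula mass.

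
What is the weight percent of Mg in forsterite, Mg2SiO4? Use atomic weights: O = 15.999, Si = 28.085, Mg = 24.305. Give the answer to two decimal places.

Formula mass = 2·24.305 + 1·28.085 + 4·15.999 = 140.691 g/mol, of which 48.610 g is Mg.
So Mg makes up 48.610/140.691 = 0.3455 of the mass, i.e. 34.55%.

34.55 weight percent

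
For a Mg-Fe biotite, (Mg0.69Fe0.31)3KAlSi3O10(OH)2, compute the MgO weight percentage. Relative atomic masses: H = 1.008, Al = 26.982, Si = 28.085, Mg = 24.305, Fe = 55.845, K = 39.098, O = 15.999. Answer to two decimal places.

Molar mass of (Mg0.69Fe0.31)3KAlSi3O10(OH)2 = 2.07*24.305 + 0.93*55.845 + 1*39.098 + 1*26.982 + 3*28.085 + 12*15.999 + 2*1.008 = 446.586 g/mol.
Each formula unit contains 2.07 Mg, equivalent to 2.07/1 = 2.0700 mol MgO.
M(MgO) = 1×24.305 + 1×15.999 = 40.304 g/mol.
Mass of MgO per formula unit = 2.0700 × 40.304 = 83.429 g.
MgO wt% = 83.429 / 446.586 × 100 = 18.68%.

18.68 wt%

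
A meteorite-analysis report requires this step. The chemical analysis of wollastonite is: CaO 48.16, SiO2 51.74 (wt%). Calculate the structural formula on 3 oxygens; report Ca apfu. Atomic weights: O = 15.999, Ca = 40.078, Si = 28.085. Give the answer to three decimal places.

0.998 Ca apfu

CaO (M=56.077): mol = 0.85882; Ca = 0.85882, O = 0.85882.
SiO2 (M=60.083): mol = 0.86114; Si = 0.86114, O = 1.72228.
ΣO = 2.58110; factor = 3/ΣO = 1.16230.
Ca apfu = 0.85882 × 1.16230 = 0.998.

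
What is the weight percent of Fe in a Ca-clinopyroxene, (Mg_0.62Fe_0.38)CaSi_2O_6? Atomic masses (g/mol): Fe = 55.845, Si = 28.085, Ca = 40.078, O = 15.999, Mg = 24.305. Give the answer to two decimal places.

9.29 weight percent

Formula mass = 0.62*24.305 + 0.38*55.845 + 1*40.078 + 2*28.085 + 6*15.999 = 228.532 g/mol, of which 21.221 g is Fe.
So Fe makes up 21.221/228.532 = 0.0929 of the mass, i.e. 9.29%.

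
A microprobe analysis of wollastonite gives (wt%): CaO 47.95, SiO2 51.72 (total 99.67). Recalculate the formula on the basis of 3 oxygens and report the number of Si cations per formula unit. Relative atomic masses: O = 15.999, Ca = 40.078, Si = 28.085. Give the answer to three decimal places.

47.95 wt% CaO ÷ 56.077 g/mol = 0.85507 mol, giving 0.85507 Ca and 0.85507 O.
51.72 wt% SiO2 ÷ 60.083 g/mol = 0.86081 mol, giving 0.86081 Si and 1.72162 O.
Oxygen sums to 2.57669; scaling by 3/2.57669 = 1.16428 puts the formula on 3 O.
Si: 0.86081 × 1.16428 = 1.002 atoms per formula unit.

1.002 Si apfu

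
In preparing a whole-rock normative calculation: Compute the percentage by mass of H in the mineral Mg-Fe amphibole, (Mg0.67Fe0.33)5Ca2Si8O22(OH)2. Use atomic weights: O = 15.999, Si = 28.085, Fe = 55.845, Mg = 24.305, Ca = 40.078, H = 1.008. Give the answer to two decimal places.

Formula mass = 3.35×24.305 + 1.65×55.845 + 2×40.078 + 8×28.085 + 24×15.999 + 2×1.008 = 864.394 g/mol, of which 2.016 g is H.
So H makes up 2.016/864.394 = 0.0023 of the mass, i.e. 0.23%.

0.23 mass %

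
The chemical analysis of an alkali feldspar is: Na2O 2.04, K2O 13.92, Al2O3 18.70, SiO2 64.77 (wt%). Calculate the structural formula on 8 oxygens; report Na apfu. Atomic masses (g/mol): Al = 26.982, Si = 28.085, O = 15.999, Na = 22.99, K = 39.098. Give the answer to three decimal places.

0.182 Na apfu

Na2O (M=61.979): mol = 0.03291; Na = 0.06582, O = 0.03291.
K2O (M=94.195): mol = 0.14778; K = 0.29556, O = 0.14778.
Al2O3 (M=101.961): mol = 0.18340; Al = 0.36680, O = 0.55020.
SiO2 (M=60.083): mol = 1.07801; Si = 1.07801, O = 2.15602.
ΣO = 2.88691; factor = 8/ΣO = 2.77113.
Na apfu = 0.06582 × 2.77113 = 0.182.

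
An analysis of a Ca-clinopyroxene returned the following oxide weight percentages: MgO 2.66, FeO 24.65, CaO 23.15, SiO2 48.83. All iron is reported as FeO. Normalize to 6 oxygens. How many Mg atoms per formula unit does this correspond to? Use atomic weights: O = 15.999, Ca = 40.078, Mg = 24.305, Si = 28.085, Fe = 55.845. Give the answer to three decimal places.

2.66 wt% MgO ÷ 40.304 g/mol = 0.06600 mol, giving 0.06600 Mg and 0.06600 O.
24.65 wt% FeO ÷ 71.844 g/mol = 0.34310 mol, giving 0.34310 Fe and 0.34310 O.
23.15 wt% CaO ÷ 56.077 g/mol = 0.41283 mol, giving 0.41283 Ca and 0.41283 O.
48.83 wt% SiO2 ÷ 60.083 g/mol = 0.81271 mol, giving 0.81271 Si and 1.62542 O.
Oxygen sums to 2.44735; scaling by 6/2.44735 = 2.45163 puts the formula on 6 O.
Mg: 0.06600 × 2.45163 = 0.162 atoms per formula unit.

0.162 Mg apfu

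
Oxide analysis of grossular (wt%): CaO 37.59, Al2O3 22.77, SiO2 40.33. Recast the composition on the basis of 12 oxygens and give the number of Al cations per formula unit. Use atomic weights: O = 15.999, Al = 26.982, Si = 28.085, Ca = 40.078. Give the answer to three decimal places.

1.998 Al apfu

37.59 wt% CaO ÷ 56.077 g/mol = 0.67033 mol, giving 0.67033 Ca and 0.67033 O.
22.77 wt% Al2O3 ÷ 101.961 g/mol = 0.22332 mol, giving 0.44664 Al and 0.66996 O.
40.33 wt% SiO2 ÷ 60.083 g/mol = 0.67124 mol, giving 0.67124 Si and 1.34248 O.
Oxygen sums to 2.68277; scaling by 12/2.68277 = 4.47299 puts the formula on 12 O.
Al: 0.44664 × 4.47299 = 1.998 atoms per formula unit.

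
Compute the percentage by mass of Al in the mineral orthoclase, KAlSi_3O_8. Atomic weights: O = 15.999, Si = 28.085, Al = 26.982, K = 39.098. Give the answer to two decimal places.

Formula mass = 1×39.098 + 1×26.982 + 3×28.085 + 8×15.999 = 278.327 g/mol, of which 26.982 g is Al.
So Al makes up 26.982/278.327 = 0.0969 of the mass, i.e. 9.69%.

9.69 mass %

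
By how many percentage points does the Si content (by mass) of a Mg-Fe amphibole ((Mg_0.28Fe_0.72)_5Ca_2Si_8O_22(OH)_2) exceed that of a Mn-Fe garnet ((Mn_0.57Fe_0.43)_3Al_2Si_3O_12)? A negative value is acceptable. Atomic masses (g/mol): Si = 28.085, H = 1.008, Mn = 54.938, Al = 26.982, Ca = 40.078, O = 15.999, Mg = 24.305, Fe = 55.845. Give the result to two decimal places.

M((Mg_0.28Fe_0.72)_5Ca_2Si_8O_22(OH)_2) = 925.897 g/mol, so wt% Si = 224.680/925.897 × 100 = 24.27%.
M((Mn_0.57Fe_0.43)_3Al_2Si_3O_12) = 496.191 g/mol, so wt% Si = 84.255/496.191 × 100 = 16.98%.
24.27 − 16.98 = 7.29 pp.

7.29 percentage points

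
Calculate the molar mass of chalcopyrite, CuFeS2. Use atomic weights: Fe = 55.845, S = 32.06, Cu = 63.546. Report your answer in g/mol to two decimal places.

183.51 g/mol

M = 1·63.546 + 1·55.845 + 2·32.06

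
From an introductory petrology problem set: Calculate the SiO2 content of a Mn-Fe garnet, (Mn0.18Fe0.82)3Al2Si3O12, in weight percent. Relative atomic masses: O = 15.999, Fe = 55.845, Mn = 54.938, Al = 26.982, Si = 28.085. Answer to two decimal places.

36.25 wt%

M((Mn0.18Fe0.82)3Al2Si3O12) = 497.252 g/mol; M(SiO2) = 60.083 g/mol.
Moles SiO2 per formula unit = 3 Si ÷ 1 = 3.0000.
SiO2 fraction = (3.0000 × 60.083) / 497.252 = 180.249/497.252 = 0.3625.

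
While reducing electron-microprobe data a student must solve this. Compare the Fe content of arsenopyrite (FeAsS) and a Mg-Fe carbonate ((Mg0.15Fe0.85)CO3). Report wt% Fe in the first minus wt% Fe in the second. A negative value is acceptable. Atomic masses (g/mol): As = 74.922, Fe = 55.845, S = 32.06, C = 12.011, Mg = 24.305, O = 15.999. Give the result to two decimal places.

-8.42 percentage points

First mineral: 55.845 g Fe in 162.827 g formula = 34.30 wt% Fe.
Second mineral: 47.468 g Fe in 111.122 g formula = 42.72 wt% Fe.
34.30% − 42.72% gives a difference of -8.42 percentage points.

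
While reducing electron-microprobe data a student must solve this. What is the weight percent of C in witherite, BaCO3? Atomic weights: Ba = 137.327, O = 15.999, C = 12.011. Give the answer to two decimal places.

6.09 wt%

M(BaCO3) = 197.335 g/mol.
C contributes 1 × 12.011 = 12.011 g per mole.
12.011/197.335 = 0.0609 → 6.09%.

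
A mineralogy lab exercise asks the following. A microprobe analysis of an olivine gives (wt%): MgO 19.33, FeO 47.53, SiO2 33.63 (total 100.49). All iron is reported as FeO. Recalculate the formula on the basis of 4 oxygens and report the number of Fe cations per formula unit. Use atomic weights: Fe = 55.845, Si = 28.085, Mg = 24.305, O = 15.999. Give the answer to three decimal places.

MgO: 19.33/40.304 = 0.47961 mol → 0.47961 mol Mg, 0.47961 mol O.
FeO: 47.53/71.844 = 0.66157 mol → 0.66157 mol Fe, 0.66157 mol O.
SiO2: 33.63/60.083 = 0.55973 mol → 0.55973 mol Si, 1.11946 mol O.
Total oxygen = 2.26064 mol. Normalization factor = 4/2.26064 = 1.76941.
Fe per 4 O = 0.66157 × 1.76941 = 1.171.

1.171 Fe apfu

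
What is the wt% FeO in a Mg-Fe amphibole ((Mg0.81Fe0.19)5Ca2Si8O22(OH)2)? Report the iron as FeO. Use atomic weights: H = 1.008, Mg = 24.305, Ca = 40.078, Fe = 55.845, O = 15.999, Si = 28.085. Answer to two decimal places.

Formula mass = 842.316 g/mol.
0.95 Fe → 0.9500 mol FeO per formula unit; M(FeO) = 71.844, so FeO mass = 68.252 g.
68.252/842.316 × 100 = 8.10 wt%.

8.10 wt%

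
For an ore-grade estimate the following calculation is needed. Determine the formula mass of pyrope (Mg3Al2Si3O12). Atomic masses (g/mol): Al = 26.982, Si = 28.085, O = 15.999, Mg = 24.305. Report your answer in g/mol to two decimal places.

403.12 g/mol

The formula mass is the sum 3*24.305 + 2*26.982 + 3*28.085 + 12*15.999.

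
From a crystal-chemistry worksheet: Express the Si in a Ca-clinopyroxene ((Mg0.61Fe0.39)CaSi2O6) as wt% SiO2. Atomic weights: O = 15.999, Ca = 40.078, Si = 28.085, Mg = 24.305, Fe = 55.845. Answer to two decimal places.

52.51 wt%

M((Mg0.61Fe0.39)CaSi2O6) = 228.848 g/mol; M(SiO2) = 60.083 g/mol.
Moles SiO2 per formula unit = 2 Si ÷ 1 = 2.0000.
SiO2 fraction = (2.0000 × 60.083) / 228.848 = 120.166/228.848 = 0.5251.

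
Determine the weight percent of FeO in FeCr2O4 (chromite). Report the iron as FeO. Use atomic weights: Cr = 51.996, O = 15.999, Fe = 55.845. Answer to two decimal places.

M(FeCr2O4) = 223.833 g/mol; M(FeO) = 71.844 g/mol.
Moles FeO per formula unit = 1 Fe ÷ 1 = 1.0000.
FeO fraction = (1.0000 × 71.844) / 223.833 = 71.844/223.833 = 0.3210.

32.10 wt%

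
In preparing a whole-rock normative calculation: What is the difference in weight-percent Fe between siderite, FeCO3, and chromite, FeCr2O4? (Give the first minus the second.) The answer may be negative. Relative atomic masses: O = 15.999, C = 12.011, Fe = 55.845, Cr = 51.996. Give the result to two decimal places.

23.25 percentage points

M(FeCO3) = 115.853 g/mol, so wt% Fe = 55.845/115.853 × 100 = 48.20%.
M(FeCr2O4) = 223.833 g/mol, so wt% Fe = 55.845/223.833 × 100 = 24.95%.
48.20 − 24.95 = 23.25 pp.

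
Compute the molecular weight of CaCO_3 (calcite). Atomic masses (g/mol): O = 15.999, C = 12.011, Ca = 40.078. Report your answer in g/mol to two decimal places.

The formula mass is the sum 1×40.078 + 1×12.011 + 3×15.999.

100.09 g/mol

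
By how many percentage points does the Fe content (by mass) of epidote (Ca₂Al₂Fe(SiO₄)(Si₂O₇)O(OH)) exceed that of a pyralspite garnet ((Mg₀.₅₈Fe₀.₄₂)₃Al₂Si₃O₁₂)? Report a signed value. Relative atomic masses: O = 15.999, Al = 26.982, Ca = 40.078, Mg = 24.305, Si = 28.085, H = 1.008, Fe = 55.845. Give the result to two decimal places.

-4.33 percentage points

First mineral: 55.845 g Fe in 483.215 g formula = 11.56 wt% Fe.
Second mineral: 70.365 g Fe in 442.862 g formula = 15.89 wt% Fe.
11.56% − 15.89% gives a difference of -4.33 percentage points.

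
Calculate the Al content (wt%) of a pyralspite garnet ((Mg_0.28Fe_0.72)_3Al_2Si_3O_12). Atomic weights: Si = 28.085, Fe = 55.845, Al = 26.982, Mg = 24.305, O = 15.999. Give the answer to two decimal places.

11.45 wt%

Formula mass = 0.84·24.305 + 2.16·55.845 + 2·26.982 + 3·28.085 + 12·15.999 = 471.248 g/mol, of which 53.964 g is Al.
So Al makes up 53.964/471.248 = 0.1145 of the mass, i.e. 11.45%.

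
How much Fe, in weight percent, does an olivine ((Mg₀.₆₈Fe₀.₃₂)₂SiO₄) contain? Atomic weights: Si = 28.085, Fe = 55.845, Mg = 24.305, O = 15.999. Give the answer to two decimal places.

M((Mg₀.₆₈Fe₀.₃₂)₂SiO₄) = 160.877 g/mol.
Fe contributes 0.64 × 55.845 = 35.741 g per mole.
35.741/160.877 = 0.2222 → 22.22%.

22.22 weight percent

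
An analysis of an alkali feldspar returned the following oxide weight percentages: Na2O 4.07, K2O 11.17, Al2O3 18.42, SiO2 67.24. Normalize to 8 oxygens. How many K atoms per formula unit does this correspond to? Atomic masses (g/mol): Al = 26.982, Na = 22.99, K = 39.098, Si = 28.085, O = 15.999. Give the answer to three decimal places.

Na2O (M=61.979): mol = 0.06567; Na = 0.13134, O = 0.06567.
K2O (M=94.195): mol = 0.11858; K = 0.23716, O = 0.11858.
Al2O3 (M=101.961): mol = 0.18066; Al = 0.36132, O = 0.54198.
SiO2 (M=60.083): mol = 1.11912; Si = 1.11912, O = 2.23824.
ΣO = 2.96447; factor = 8/ΣO = 2.69863.
K apfu = 0.23716 × 2.69863 = 0.640.

0.640 K apfu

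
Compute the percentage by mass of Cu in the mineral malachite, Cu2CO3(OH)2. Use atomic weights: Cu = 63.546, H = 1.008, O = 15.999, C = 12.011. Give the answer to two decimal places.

M(Cu2CO3(OH)2) = 221.114 g/mol.
Cu contributes 2 × 63.546 = 127.092 g per mole.
127.092/221.114 = 0.5748 → 57.48%.

57.48 mass %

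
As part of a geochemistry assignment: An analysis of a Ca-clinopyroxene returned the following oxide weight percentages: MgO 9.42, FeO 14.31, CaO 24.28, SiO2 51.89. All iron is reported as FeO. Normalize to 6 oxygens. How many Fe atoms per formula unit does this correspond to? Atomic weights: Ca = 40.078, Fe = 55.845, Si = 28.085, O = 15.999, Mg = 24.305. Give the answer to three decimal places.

MgO: 9.42/40.304 = 0.23372 mol → 0.23372 mol Mg, 0.23372 mol O.
FeO: 14.31/71.844 = 0.19918 mol → 0.19918 mol Fe, 0.19918 mol O.
CaO: 24.28/56.077 = 0.43298 mol → 0.43298 mol Ca, 0.43298 mol O.
SiO2: 51.89/60.083 = 0.86364 mol → 0.86364 mol Si, 1.72728 mol O.
Total oxygen = 2.59316 mol. Normalization factor = 6/2.59316 = 2.31378.
Fe per 6 O = 0.19918 × 2.31378 = 0.461.

0.461 Fe apfu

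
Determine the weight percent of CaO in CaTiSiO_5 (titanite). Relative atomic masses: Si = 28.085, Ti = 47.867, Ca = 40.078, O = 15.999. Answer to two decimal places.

28.61 wt%

M(CaTiSiO_5) = 196.025 g/mol; M(CaO) = 56.077 g/mol.
Moles CaO per formula unit = 1 Ca ÷ 1 = 1.0000.
CaO fraction = (1.0000 × 56.077) / 196.025 = 56.077/196.025 = 0.2861.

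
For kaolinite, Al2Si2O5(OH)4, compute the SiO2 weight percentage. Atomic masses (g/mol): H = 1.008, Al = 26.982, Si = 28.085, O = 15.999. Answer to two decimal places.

46.55 wt%

Formula mass = 258.157 g/mol.
2 Si → 2.0000 mol SiO2 per formula unit; M(SiO2) = 60.083, so SiO2 mass = 120.166 g.
120.166/258.157 × 100 = 46.55 wt%.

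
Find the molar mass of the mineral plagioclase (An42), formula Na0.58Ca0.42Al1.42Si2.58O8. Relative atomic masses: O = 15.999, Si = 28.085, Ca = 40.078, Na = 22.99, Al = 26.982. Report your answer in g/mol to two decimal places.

268.93 g/mol

The formula mass is the sum 0.58·22.99 + 0.42·40.078 + 1.42·26.982 + 2.58·28.085 + 8·15.999.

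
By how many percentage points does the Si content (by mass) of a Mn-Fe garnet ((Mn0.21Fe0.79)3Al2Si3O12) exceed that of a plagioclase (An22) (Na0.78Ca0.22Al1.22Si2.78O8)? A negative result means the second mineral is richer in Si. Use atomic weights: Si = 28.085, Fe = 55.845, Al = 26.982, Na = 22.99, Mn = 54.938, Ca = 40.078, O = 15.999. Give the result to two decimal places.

Si in (Mn0.21Fe0.79)3Al2Si3O12: molar mass 497.171 g/mol; 3×28.085 = 84.255 g → 16.95 wt%.
Si in Na0.78Ca0.22Al1.22Si2.78O8: molar mass 265.736 g/mol; 2.78×28.085 = 78.076 g → 29.38 wt%.
Difference = 16.95 − 29.38 = -12.43 percentage points.

-12.43 percentage points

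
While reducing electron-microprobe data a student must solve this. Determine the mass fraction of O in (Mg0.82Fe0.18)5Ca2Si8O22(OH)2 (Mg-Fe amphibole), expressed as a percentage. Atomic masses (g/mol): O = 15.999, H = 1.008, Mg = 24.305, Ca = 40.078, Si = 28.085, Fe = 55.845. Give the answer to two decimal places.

45.67 mass %

Formula mass = 4.10·24.305 + 0.90·55.845 + 2·40.078 + 8·28.085 + 24·15.999 + 2·1.008 = 840.739 g/mol, of which 383.976 g is O.
So O makes up 383.976/840.739 = 0.4567 of the mass, i.e. 45.67%.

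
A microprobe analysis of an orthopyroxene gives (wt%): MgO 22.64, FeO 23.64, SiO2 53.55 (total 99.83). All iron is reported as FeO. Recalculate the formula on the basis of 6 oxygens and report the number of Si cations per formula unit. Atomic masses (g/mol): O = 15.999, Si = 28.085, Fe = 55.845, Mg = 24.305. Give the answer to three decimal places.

MgO: 22.64/40.304 = 0.56173 mol → 0.56173 mol Mg, 0.56173 mol O.
FeO: 23.64/71.844 = 0.32905 mol → 0.32905 mol Fe, 0.32905 mol O.
SiO2: 53.55/60.083 = 0.89127 mol → 0.89127 mol Si, 1.78254 mol O.
Total oxygen = 2.67332 mol. Normalization factor = 6/2.67332 = 2.24440.
Si per 6 O = 0.89127 × 2.24440 = 2.000.

2.000 Si apfu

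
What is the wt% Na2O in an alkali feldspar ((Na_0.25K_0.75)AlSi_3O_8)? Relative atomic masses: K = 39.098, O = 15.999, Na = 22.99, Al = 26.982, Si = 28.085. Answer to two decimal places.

2.82 wt%

Formula mass = 274.300 g/mol.
0.25 Na → 0.1250 mol Na2O per formula unit; M(Na2O) = 61.979, so Na2O mass = 7.747 g.
7.747/274.300 × 100 = 2.82 wt%.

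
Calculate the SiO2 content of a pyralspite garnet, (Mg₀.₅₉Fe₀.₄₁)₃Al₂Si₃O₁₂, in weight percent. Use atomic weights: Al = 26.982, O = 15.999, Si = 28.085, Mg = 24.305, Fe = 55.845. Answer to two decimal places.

Molar mass of (Mg₀.₅₉Fe₀.₄₁)₃Al₂Si₃O₁₂ = 1.77·24.305 + 1.23·55.845 + 2·26.982 + 3·28.085 + 12·15.999 = 441.916 g/mol.
Each formula unit contains 3 Si, equivalent to 3/1 = 3.0000 mol SiO2.
M(SiO2) = 1×28.085 + 2×15.999 = 60.083 g/mol.
Mass of SiO2 per formula unit = 3.0000 × 60.083 = 180.249 g.
SiO2 wt% = 180.249 / 441.916 × 100 = 40.79%.

40.79 wt%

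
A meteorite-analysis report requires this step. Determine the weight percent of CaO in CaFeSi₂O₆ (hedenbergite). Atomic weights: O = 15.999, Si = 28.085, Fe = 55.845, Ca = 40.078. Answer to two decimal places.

M(CaFeSi₂O₆) = 248.087 g/mol; M(CaO) = 56.077 g/mol.
Moles CaO per formula unit = 1 Ca ÷ 1 = 1.0000.
CaO fraction = (1.0000 × 56.077) / 248.087 = 56.077/248.087 = 0.2260.

22.60 wt%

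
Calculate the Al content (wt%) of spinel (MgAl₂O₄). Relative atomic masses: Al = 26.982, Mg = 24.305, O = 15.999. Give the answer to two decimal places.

37.93 wt%

Formula mass = 1·24.305 + 2·26.982 + 4·15.999 = 142.265 g/mol, of which 53.964 g is Al.
So Al makes up 53.964/142.265 = 0.3793 of the mass, i.e. 37.93%.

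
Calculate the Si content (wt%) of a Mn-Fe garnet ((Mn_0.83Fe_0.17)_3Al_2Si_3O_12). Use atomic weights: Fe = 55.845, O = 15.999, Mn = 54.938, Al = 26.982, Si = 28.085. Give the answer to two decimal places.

M((Mn_0.83Fe_0.17)_3Al_2Si_3O_12) = 495.484 g/mol.
Si contributes 3 × 28.085 = 84.255 g per mole.
84.255/495.484 = 0.1700 → 17.00%.

17.00 wt%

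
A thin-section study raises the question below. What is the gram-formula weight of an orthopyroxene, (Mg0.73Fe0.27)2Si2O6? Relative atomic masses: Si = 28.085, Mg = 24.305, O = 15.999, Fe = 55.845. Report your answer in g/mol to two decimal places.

M = 1.46·24.305 + 0.54·55.845 + 2·28.085 + 6·15.999

217.81 g/mol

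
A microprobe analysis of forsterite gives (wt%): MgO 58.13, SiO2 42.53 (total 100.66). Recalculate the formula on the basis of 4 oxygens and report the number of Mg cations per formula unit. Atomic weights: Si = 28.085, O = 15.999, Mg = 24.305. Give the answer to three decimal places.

MgO (M=40.304): mol = 1.44229; Mg = 1.44229, O = 1.44229.
SiO2 (M=60.083): mol = 0.70785; Si = 0.70785, O = 1.41570.
ΣO = 2.85799; factor = 4/ΣO = 1.39959.
Mg apfu = 1.44229 × 1.39959 = 2.019.

2.019 Mg apfu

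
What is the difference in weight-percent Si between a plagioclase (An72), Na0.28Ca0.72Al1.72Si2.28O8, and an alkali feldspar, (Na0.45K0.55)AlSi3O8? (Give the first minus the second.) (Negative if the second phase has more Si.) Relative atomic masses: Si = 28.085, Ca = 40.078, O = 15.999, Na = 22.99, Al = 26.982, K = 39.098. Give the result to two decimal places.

-7.69 percentage points

Si in Na0.28Ca0.72Al1.72Si2.28O8: molar mass 273.728 g/mol; 2.28×28.085 = 64.034 g → 23.39 wt%.
Si in (Na0.45K0.55)AlSi3O8: molar mass 271.078 g/mol; 3×28.085 = 84.255 g → 31.08 wt%.
Difference = 23.39 − 31.08 = -7.69 percentage points.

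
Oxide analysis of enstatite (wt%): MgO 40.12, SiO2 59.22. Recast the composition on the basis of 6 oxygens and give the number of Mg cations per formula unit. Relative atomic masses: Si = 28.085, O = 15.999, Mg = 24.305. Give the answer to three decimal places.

2.013 Mg apfu

MgO (M=40.304): mol = 0.99543; Mg = 0.99543, O = 0.99543.
SiO2 (M=60.083): mol = 0.98564; Si = 0.98564, O = 1.97128.
ΣO = 2.96671; factor = 6/ΣO = 2.02244.
Mg apfu = 0.99543 × 2.02244 = 2.013.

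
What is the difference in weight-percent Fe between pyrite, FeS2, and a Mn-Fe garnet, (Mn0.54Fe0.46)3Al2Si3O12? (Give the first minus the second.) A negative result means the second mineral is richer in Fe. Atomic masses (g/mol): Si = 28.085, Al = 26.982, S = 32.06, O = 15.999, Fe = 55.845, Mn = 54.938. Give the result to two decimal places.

31.02 percentage points

M(FeS2) = 119.965 g/mol, so wt% Fe = 55.845/119.965 × 100 = 46.55%.
M((Mn0.54Fe0.46)3Al2Si3O12) = 496.273 g/mol, so wt% Fe = 77.066/496.273 × 100 = 15.53%.
46.55 − 15.53 = 31.02 pp.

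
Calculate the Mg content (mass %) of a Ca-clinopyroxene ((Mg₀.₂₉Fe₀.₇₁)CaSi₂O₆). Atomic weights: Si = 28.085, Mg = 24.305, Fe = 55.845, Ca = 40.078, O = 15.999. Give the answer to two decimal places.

2.95 mass %

Formula mass = 0.29*24.305 + 0.71*55.845 + 1*40.078 + 2*28.085 + 6*15.999 = 238.940 g/mol, of which 7.048 g is Mg.
So Mg makes up 7.048/238.940 = 0.0295 of the mass, i.e. 2.95%.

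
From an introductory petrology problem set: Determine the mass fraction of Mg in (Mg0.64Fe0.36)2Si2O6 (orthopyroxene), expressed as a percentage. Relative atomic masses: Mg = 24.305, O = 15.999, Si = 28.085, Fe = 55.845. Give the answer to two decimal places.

13.92 mass %

Formula mass = 1.28*24.305 + 0.72*55.845 + 2*28.085 + 6*15.999 = 223.483 g/mol, of which 31.110 g is Mg.
So Mg makes up 31.110/223.483 = 0.1392 of the mass, i.e. 13.92%.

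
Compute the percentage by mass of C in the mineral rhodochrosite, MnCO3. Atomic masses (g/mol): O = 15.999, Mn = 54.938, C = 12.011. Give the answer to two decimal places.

M(MnCO3) = 114.946 g/mol.
C contributes 1 × 12.011 = 12.011 g per mole.
12.011/114.946 = 0.1045 → 10.45%.

10.45 mass %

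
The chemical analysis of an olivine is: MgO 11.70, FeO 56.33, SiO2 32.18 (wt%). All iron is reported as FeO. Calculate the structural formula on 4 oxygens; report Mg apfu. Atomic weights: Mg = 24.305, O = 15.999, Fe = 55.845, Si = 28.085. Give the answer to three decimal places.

MgO (M=40.304): mol = 0.29029; Mg = 0.29029, O = 0.29029.
FeO (M=71.844): mol = 0.78406; Fe = 0.78406, O = 0.78406.
SiO2 (M=60.083): mol = 0.53559; Si = 0.53559, O = 1.07118.
ΣO = 2.14553; factor = 4/ΣO = 1.86434.
Mg apfu = 0.29029 × 1.86434 = 0.541.

0.541 Mg apfu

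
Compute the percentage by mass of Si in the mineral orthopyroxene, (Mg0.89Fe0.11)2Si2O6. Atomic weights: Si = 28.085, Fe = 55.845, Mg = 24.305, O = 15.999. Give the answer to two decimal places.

Formula mass = 1.78×24.305 + 0.22×55.845 + 2×28.085 + 6×15.999 = 207.713 g/mol, of which 56.170 g is Si.
So Si makes up 56.170/207.713 = 0.2704 of the mass, i.e. 27.04%.

27.04 mass %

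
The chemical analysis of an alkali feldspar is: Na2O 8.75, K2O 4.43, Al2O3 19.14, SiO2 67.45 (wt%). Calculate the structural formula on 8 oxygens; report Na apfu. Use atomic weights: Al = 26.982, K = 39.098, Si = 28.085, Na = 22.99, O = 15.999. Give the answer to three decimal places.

Na2O (M=61.979): mol = 0.14118; Na = 0.28236, O = 0.14118.
K2O (M=94.195): mol = 0.04703; K = 0.09406, O = 0.04703.
Al2O3 (M=101.961): mol = 0.18772; Al = 0.37544, O = 0.56316.
SiO2 (M=60.083): mol = 1.12261; Si = 1.12261, O = 2.24522.
ΣO = 2.99659; factor = 8/ΣO = 2.66970.
Na apfu = 0.28236 × 2.66970 = 0.754.

0.754 Na apfu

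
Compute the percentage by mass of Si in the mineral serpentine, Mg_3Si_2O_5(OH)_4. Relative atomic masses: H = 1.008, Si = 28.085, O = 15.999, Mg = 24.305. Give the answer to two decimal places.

M(Mg_3Si_2O_5(OH)_4) = 277.108 g/mol.
Si contributes 2 × 28.085 = 56.170 g per mole.
56.170/277.108 = 0.2027 → 20.27%.

20.27 weight percent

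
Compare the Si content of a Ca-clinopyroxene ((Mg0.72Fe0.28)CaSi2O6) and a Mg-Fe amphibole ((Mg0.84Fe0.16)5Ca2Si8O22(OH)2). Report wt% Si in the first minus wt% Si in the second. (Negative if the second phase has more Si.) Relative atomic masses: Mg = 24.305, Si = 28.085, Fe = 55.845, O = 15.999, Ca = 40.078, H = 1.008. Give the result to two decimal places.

-1.90 percentage points

First mineral: 56.170 g Si in 225.378 g formula = 24.92 wt% Si.
Second mineral: 224.680 g Si in 837.585 g formula = 26.82 wt% Si.
24.92% − 26.82% gives a difference of -1.90 percentage points.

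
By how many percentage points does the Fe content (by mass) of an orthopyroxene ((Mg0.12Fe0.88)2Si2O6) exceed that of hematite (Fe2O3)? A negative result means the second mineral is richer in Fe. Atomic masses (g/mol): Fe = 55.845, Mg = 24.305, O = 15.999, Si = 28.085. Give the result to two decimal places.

-31.59 percentage points

Fe in (Mg0.12Fe0.88)2Si2O6: molar mass 256.284 g/mol; 1.76×55.845 = 98.287 g → 38.35 wt%.
Fe in Fe2O3: molar mass 159.687 g/mol; 2×55.845 = 111.690 g → 69.94 wt%.
Difference = 38.35 − 69.94 = -31.59 percentage points.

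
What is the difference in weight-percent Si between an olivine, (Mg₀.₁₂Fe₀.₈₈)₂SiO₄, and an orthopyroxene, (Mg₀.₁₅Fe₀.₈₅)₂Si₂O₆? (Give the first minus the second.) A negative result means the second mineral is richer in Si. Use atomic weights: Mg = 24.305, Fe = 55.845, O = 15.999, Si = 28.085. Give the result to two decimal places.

-7.77 percentage points

First mineral: 28.085 g Si in 196.201 g formula = 14.31 wt% Si.
Second mineral: 56.170 g Si in 254.392 g formula = 22.08 wt% Si.
14.31% − 22.08% gives a difference of -7.77 percentage points.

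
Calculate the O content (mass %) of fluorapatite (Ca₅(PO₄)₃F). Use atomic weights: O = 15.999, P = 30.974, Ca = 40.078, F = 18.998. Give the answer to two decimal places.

Molar mass of Ca₅(PO₄)₃F: 5·40.078 + 3·30.974 + 12·15.999 + 1·18.998 = 504.298 g/mol.
Mass of O per formula unit: 12 × 15.999 = 191.988 g.
Weight fraction O = 191.988 / 504.298 = 0.3807.

38.07 mass %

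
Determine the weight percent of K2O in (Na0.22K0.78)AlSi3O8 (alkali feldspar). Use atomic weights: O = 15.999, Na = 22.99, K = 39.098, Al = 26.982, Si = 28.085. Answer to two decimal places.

Formula mass = 274.783 g/mol.
0.78 K → 0.3900 mol K2O per formula unit; M(K2O) = 94.195, so K2O mass = 36.736 g.
36.736/274.783 × 100 = 13.37 wt%.

13.37 wt%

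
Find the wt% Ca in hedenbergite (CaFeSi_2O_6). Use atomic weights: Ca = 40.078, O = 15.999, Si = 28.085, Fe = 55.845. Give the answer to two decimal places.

16.15 mass %

Molar mass of CaFeSi_2O_6: 1×40.078 + 1×55.845 + 2×28.085 + 6×15.999 = 248.087 g/mol.
Mass of Ca per formula unit: 1 × 40.078 = 40.078 g.
Weight fraction Ca = 40.078 / 248.087 = 0.1615.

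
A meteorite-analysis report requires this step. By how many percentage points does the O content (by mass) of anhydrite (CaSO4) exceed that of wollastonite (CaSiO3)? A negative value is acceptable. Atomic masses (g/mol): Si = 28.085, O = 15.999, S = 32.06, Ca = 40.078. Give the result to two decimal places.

5.69 percentage points

First mineral: 63.996 g O in 136.134 g formula = 47.01 wt% O.
Second mineral: 47.997 g O in 116.160 g formula = 41.32 wt% O.
47.01% − 41.32% gives a difference of 5.69 percentage points.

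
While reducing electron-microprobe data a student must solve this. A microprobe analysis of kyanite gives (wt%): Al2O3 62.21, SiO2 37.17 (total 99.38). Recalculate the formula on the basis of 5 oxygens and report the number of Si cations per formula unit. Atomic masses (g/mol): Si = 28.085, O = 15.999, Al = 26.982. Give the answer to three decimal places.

1.008 Si apfu

62.21 wt% Al2O3 ÷ 101.961 g/mol = 0.61014 mol, giving 1.22028 Al and 1.83042 O.
37.17 wt% SiO2 ÷ 60.083 g/mol = 0.61864 mol, giving 0.61864 Si and 1.23728 O.
Oxygen sums to 3.06770; scaling by 5/3.06770 = 1.62989 puts the formula on 5 O.
Si: 0.61864 × 1.62989 = 1.008 atoms per formula unit.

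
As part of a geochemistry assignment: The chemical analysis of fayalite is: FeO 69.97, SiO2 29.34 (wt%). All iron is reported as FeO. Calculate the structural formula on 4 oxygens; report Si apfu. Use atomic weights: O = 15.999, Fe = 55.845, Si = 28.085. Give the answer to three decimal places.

1.001 Si apfu

FeO (M=71.844): mol = 0.97392; Fe = 0.97392, O = 0.97392.
SiO2 (M=60.083): mol = 0.48832; Si = 0.48832, O = 0.97664.
ΣO = 1.95056; factor = 4/ΣO = 2.05069.
Si apfu = 0.48832 × 2.05069 = 1.001.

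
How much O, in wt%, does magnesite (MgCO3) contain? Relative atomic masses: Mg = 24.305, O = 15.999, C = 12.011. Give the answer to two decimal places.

Formula mass = 1×24.305 + 1×12.011 + 3×15.999 = 84.313 g/mol, of which 47.997 g is O.
So O makes up 47.997/84.313 = 0.5693 of the mass, i.e. 56.93%.

56.93 wt%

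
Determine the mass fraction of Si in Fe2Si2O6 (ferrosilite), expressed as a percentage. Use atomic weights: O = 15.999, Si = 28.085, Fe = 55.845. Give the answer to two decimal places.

Formula mass = 2×55.845 + 2×28.085 + 6×15.999 = 263.854 g/mol, of which 56.170 g is Si.
So Si makes up 56.170/263.854 = 0.2129 of the mass, i.e. 21.29%.

21.29 wt%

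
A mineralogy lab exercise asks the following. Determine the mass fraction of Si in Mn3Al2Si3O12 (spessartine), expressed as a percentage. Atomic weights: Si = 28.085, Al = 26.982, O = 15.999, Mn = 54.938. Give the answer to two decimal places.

17.02 mass %

M(Mn3Al2Si3O12) = 495.021 g/mol.
Si contributes 3 × 28.085 = 84.255 g per mole.
84.255/495.021 = 0.1702 → 17.02%.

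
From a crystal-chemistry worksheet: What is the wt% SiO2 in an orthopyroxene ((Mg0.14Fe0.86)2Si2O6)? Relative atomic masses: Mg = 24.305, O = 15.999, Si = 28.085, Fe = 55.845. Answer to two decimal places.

47.12 wt%

Molar mass of (Mg0.14Fe0.86)2Si2O6 = 0.28*24.305 + 1.72*55.845 + 2*28.085 + 6*15.999 = 255.023 g/mol.
Each formula unit contains 2 Si, equivalent to 2/1 = 2.0000 mol SiO2.
M(SiO2) = 1×28.085 + 2×15.999 = 60.083 g/mol.
Mass of SiO2 per formula unit = 2.0000 × 60.083 = 120.166 g.
SiO2 wt% = 120.166 / 255.023 × 100 = 47.12%.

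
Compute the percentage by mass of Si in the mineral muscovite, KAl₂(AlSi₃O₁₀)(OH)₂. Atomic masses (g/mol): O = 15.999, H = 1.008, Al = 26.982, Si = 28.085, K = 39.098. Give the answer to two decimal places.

M(KAl₂(AlSi₃O₁₀)(OH)₂) = 398.303 g/mol.
Si contributes 3 × 28.085 = 84.255 g per mole.
84.255/398.303 = 0.2115 → 21.15%.

21.15 mass %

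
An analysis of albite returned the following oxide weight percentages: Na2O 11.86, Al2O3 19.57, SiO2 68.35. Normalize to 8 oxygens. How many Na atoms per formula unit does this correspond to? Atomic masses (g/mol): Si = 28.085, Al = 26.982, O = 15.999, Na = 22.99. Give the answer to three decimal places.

1.006 Na apfu

Na2O (M=61.979): mol = 0.19136; Na = 0.38272, O = 0.19136.
Al2O3 (M=101.961): mol = 0.19194; Al = 0.38388, O = 0.57582.
SiO2 (M=60.083): mol = 1.13759; Si = 1.13759, O = 2.27518.
ΣO = 3.04236; factor = 8/ΣO = 2.62954.
Na apfu = 0.38272 × 2.62954 = 1.006.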